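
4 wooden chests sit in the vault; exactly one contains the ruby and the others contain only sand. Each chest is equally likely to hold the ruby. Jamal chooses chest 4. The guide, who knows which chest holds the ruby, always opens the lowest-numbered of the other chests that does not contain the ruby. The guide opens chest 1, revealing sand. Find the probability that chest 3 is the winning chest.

Consider each possible location of the ruby in turn.
If it is in chest 1 (prior 1/4): the guide opened chest 1, so this case is ruled out; weight (1/4)·0 = 0.
If it is in any of chests 2, 3, and 4 (prior 1/4 each): chest 1 is the lowest-numbered option available, probability 1; weight (1/4)·1 = 1/4 each.
The weights sum to 3/4.
So P(the ruby in chest 3 | the guide opened chest 1) = (1/4) / (3/4) = 1/3.

1/3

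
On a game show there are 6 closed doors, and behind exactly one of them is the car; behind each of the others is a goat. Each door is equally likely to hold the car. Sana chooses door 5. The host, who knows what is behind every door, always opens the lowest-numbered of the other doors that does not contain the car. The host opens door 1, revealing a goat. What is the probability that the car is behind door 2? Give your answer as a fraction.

Apply Bayes' rule, conditioning on where the car actually is.
If it is behind door 1 (prior 1/6): the host opened door 1, so this case is ruled out; weight (1/6)·0 = 0.
If it is behind any of doors 2, 3, 4, 5, and 6 (prior 1/6 each): door 1 is the lowest-numbered option available, probability 1; weight (1/6)·1 = 1/6 each.
The weights sum to 5/6.
So P(the car behind door 2 | the host opened door 1) = (1/6) / (5/6) = 1/5.

1/5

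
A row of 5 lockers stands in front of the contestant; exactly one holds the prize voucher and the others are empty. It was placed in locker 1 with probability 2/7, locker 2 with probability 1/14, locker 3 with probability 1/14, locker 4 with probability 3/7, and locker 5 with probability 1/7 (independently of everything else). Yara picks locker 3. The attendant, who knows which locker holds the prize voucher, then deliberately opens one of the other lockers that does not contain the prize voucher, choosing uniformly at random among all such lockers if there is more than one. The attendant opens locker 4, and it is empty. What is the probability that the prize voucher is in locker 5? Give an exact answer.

8/31

Apply Bayes' rule, conditioning on where the prize voucher actually is.
If it is in locker 1 (prior 2/7): the attendant has 3 equally likely choices, so probability 1/3; weight (2/7)·(1/3) = 2/21.
If it is in locker 2 (prior 1/14): the attendant has 3 equally likely choices, so probability 1/3; weight (1/14)·(1/3) = 1/42.
If it is in locker 3 (prior 1/14): the attendant has 4 equally likely choices, so probability 1/4; weight (1/14)·(1/4) = 1/56.
If it is in locker 4 (prior 3/7): the attendant opened locker 4, so this case is ruled out; weight (3/7)·0 = 0.
If it is in locker 5 (prior 1/7): the attendant has 3 equally likely choices, so probability 1/3; weight (1/7)·(1/3) = 1/21.
The weights sum to 31/168.
So P(the prize voucher in locker 5 | the attendant opened locker 4) = (1/21) / (31/168) = 8/31.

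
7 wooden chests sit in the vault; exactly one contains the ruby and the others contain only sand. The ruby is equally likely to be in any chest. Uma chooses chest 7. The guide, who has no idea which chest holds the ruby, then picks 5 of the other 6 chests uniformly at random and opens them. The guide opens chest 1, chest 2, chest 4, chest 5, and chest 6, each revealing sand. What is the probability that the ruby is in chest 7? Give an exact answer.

1/2

Because the guide chose which chests to open without knowing where the ruby is, the choice is independent of the prize location. Learning that none of the 5 opened chests holds the ruby simply rules out those 5 locations and leaves the remaining 2 chests still equally likely by symmetry.
So P(the ruby in chest 7) = 1/2.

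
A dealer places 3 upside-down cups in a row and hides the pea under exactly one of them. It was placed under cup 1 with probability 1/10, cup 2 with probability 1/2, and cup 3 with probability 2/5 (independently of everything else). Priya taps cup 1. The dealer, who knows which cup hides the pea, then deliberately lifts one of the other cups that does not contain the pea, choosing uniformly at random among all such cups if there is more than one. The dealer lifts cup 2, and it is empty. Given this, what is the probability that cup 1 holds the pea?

1/9

Apply Bayes' rule, conditioning on where the pea actually is.
If it is under cup 1 (prior 1/10): the dealer has 2 equally likely choices, so probability 1/2; weight (1/10)·(1/2) = 1/20.
If it is under cup 2 (prior 1/2): the dealer opened cup 2, so this case is ruled out; weight (1/2)·0 = 0.
If it is under cup 3 (prior 2/5): the dealer has no choice, probability 1; weight (2/5)·1 = 2/5.
The weights sum to 9/20.
So P(the pea under cup 1 | the dealer opened cup 2) = (1/20) / (9/20) = 1/9.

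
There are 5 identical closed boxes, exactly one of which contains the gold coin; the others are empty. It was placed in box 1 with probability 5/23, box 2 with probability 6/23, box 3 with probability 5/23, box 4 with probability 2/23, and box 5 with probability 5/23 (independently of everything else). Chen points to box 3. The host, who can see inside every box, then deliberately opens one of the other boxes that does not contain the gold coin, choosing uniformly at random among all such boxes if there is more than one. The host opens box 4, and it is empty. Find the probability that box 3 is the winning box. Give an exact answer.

15/79

Apply Bayes' rule, conditioning on where the gold coin actually is.
If it is in either of boxes 1 and 5 (prior 5/23 each): the host has 3 equally likely choices, so probability 1/3; weight (5/23)·(1/3) = 5/69 each.
If it is in box 2 (prior 6/23): the host has 3 equally likely choices, so probability 1/3; weight (6/23)·(1/3) = 2/23.
If it is in box 3 (prior 5/23): the host has 4 equally likely choices, so probability 1/4; weight (5/23)·(1/4) = 5/92.
If it is in box 4 (prior 2/23): the host opened box 4, so this case is ruled out; weight (2/23)·0 = 0.
The weights sum to 79/276.
So P(the gold coin in box 3 | the host opened box 4) = (5/92) / (79/276) = 15/79.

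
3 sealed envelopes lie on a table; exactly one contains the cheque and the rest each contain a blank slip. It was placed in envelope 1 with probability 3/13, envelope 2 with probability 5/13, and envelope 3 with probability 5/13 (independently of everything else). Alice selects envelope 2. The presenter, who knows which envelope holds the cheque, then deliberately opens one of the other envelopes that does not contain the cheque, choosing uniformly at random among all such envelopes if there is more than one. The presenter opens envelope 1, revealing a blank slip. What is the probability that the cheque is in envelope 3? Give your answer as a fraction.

Apply Bayes' rule, conditioning on where the cheque actually is.
If it is in envelope 1 (prior 3/13): the presenter opened envelope 1, so this case is ruled out; weight (3/13)·0 = 0.
If it is in envelope 2 (prior 5/13): the presenter has 2 equally likely choices, so probability 1/2; weight (5/13)·(1/2) = 5/26.
If it is in envelope 3 (prior 5/13): the presenter has no choice, probability 1; weight (5/13)·1 = 5/13.
The weights sum to 15/26.
So P(the cheque in envelope 3 | the presenter opened envelope 1) = (5/13) / (15/26) = 2/3.

2/3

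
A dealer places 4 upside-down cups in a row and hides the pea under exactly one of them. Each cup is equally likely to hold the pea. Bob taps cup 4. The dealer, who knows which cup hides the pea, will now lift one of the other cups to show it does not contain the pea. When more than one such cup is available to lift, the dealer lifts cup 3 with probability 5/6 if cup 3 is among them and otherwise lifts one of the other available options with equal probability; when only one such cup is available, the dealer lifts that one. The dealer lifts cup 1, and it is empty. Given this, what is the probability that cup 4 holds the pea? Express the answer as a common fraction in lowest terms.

Consider each possible location of the pea in turn.
If it is under cup 1 (prior 1/4): the dealer opened cup 1, so this case is ruled out; weight (1/4)·0 = 0.
If it is under cup 2 (prior 1/4): cup 3 is available but not opened, probability 1/6; weight (1/4)·(1/6) = 1/24.
If it is under cup 3 (prior 1/4): cup 3 holds the prize so is unavailable; the dealer chooses uniformly among the 2 others, probability 1/2; weight (1/4)·(1/2) = 1/8.
If it is under cup 4 (prior 1/4): cup 3 is available but not opened; cup 1 gets probability (1 − 5/6)/2 = 1/12; weight (1/4)·(1/12) = 1/48.
The weights sum to 3/16.
So P(the pea under cup 4 | the dealer opened cup 1) = (1/48) / (3/16) = 1/9.

1/9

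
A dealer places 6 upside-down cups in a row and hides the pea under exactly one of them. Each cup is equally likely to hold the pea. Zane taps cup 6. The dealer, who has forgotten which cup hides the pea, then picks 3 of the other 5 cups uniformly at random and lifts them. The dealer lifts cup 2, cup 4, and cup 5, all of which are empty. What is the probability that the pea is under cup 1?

Apply Bayes' rule, conditioning on where the pea actually is.
If it is under any of cups 1, 3, and 6 (prior 1/6 each): the dealer picks exactly this set with probability 1/10 regardless, and none is the prize; weight (1/6)·(1/10) = 1/60 each.
If it is under any of cups 2, 4, and 5 (prior 1/6 each): that cup was opened and seen not to hold the prize — ruled out; weight (1/6)·0 = 0 each.
The weights sum to 1/20.
So P(the pea under cup 1 | the dealer opened cup 2, cup 4, and cup 5) = (1/60) / (1/20) = 1/3.

1/3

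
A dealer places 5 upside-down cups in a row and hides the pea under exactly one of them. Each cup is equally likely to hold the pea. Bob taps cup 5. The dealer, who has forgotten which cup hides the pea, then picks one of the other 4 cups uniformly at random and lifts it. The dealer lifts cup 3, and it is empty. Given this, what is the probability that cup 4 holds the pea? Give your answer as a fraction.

Condition on the true location of the pea.
If it is under any of cups 1, 2, 4, and 5 (prior 1/5 each): the dealer picks cup 3 with probability 1/4 regardless, and it is not the prize; weight (1/5)·(1/4) = 1/20 each.
If it is under cup 3 (prior 1/5): the dealer opened cup 3, so this case is ruled out; weight (1/5)·0 = 0.
The weights sum to 1/5.
So P(the pea under cup 4 | the dealer opened cup 3) = (1/20) / (1/5) = 1/4.

1/4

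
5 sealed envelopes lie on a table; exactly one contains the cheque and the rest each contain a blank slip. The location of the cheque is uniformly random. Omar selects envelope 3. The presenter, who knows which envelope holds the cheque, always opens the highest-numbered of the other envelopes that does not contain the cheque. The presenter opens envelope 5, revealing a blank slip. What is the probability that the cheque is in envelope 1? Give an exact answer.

1/4

Apply Bayes' rule, conditioning on where the cheque actually is.
If it is in any of envelopes 1, 2, 3, and 4 (prior 1/5 each): envelope 5 is the highest-numbered option available, probability 1; weight (1/5)·1 = 1/5 each.
If it is in envelope 5 (prior 1/5): the presenter opened envelope 5, so this case is ruled out; weight (1/5)·0 = 0.
The weights sum to 4/5.
So P(the cheque in envelope 1 | the presenter opened envelope 5) = (1/5) / (4/5) = 1/4.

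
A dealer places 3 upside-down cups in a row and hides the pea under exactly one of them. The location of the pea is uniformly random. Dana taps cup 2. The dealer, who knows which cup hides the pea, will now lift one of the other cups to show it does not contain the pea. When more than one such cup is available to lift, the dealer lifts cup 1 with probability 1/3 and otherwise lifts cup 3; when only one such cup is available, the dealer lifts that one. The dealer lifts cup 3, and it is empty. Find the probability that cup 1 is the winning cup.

Apply Bayes' rule, conditioning on where the pea actually is.
If it is under cup 1 (prior 1/3): only cup 3 is available, probability 1; weight (1/3)·1 = 1/3.
If it is under cup 2 (prior 1/3): cup 1 is available but not opened, probability 2/3; weight (1/3)·(2/3) = 2/9.
If it is under cup 3 (prior 1/3): the dealer opened cup 3, so this case is ruled out; weight (1/3)·0 = 0.
The weights sum to 5/9.
So P(the pea under cup 1 | the dealer opened cup 3) = (1/3) / (5/9) = 3/5.

3/5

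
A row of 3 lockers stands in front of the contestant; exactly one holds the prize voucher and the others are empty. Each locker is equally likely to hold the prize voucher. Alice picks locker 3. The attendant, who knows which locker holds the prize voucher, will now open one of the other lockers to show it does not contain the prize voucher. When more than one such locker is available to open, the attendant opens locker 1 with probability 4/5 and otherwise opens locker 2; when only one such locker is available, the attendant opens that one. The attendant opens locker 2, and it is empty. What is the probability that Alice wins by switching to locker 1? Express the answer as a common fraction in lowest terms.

Consider each possible location of the prize voucher in turn.
If it is in locker 1 (prior 1/3): only locker 2 is available, probability 1; weight (1/3)·1 = 1/3.
If it is in locker 2 (prior 1/3): the attendant opened locker 2, so this case is ruled out; weight (1/3)·0 = 0.
If it is in locker 3 (prior 1/3): locker 1 is available but not opened, probability 1/5; weight (1/3)·(1/5) = 1/15.
The weights sum to 2/5.
So P(the prize voucher in locker 1 | the attendant opened locker 2) = (1/3) / (2/5) = 5/6.

5/6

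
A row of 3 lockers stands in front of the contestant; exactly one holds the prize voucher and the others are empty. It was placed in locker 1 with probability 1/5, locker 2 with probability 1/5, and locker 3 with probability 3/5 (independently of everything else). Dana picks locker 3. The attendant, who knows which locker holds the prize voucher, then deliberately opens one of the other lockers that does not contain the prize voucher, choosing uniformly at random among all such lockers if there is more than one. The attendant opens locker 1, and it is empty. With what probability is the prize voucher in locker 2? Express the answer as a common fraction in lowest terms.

2/5

Condition on the true location of the prize voucher.
If it is in locker 1 (prior 1/5): the attendant opened locker 1, so this case is ruled out; weight (1/5)·0 = 0.
If it is in locker 2 (prior 1/5): the attendant has no choice, probability 1; weight (1/5)·1 = 1/5.
If it is in locker 3 (prior 3/5): the attendant has 2 equally likely choices, so probability 1/2; weight (3/5)·(1/2) = 3/10.
The weights sum to 1/2.
So P(the prize voucher in locker 2 | the attendant opened locker 1) = (1/5) / (1/2) = 2/5.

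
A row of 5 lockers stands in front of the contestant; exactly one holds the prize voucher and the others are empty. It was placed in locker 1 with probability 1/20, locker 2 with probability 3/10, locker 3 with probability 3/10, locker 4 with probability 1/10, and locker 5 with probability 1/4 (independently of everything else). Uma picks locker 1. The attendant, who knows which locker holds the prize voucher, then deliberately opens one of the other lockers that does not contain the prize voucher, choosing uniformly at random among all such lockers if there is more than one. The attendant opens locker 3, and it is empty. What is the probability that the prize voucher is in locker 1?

Apply Bayes' rule, conditioning on where the prize voucher actually is.
If it is in locker 1 (prior 1/20): the attendant has 4 equally likely choices, so probability 1/4; weight (1/20)·(1/4) = 1/80.
If it is in locker 2 (prior 3/10): the attendant has 3 equally likely choices, so probability 1/3; weight (3/10)·(1/3) = 1/10.
If it is in locker 3 (prior 3/10): the attendant opened locker 3, so this case is ruled out; weight (3/10)·0 = 0.
If it is in locker 4 (prior 1/10): the attendant has 3 equally likely choices, so probability 1/3; weight (1/10)·(1/3) = 1/30.
If it is in locker 5 (prior 1/4): the attendant has 3 equally likely choices, so probability 1/3; weight (1/4)·(1/3) = 1/12.
The weights sum to 11/48.
So P(the prize voucher in locker 1 | the attendant opened locker 3) = (1/80) / (11/48) = 3/55.

3/55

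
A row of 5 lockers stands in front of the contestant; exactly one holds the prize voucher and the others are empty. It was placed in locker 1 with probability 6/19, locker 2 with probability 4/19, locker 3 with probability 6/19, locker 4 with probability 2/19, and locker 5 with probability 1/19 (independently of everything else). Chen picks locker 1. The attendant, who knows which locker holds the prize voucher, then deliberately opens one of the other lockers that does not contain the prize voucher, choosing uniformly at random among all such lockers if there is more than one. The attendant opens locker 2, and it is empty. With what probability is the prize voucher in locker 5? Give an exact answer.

Apply Bayes' rule, conditioning on where the prize voucher actually is.
If it is in locker 1 (prior 6/19): the attendant has 4 equally likely choices, so probability 1/4; weight (6/19)·(1/4) = 3/38.
If it is in locker 2 (prior 4/19): the attendant opened locker 2, so this case is ruled out; weight (4/19)·0 = 0.
If it is in locker 3 (prior 6/19): the attendant has 3 equally likely choices, so probability 1/3; weight (6/19)·(1/3) = 2/19.
If it is in locker 4 (prior 2/19): the attendant has 3 equally likely choices, so probability 1/3; weight (2/19)·(1/3) = 2/57.
If it is in locker 5 (prior 1/19): the attendant has 3 equally likely choices, so probability 1/3; weight (1/19)·(1/3) = 1/57.
The weights sum to 9/38.
So P(the prize voucher in locker 5 | the attendant opened locker 2) = (1/57) / (9/38) = 2/27.

2/27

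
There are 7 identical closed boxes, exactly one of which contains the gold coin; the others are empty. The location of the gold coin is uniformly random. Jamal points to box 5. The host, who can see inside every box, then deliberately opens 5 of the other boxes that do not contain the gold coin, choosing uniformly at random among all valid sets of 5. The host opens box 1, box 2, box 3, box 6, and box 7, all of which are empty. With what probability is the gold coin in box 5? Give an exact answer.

Consider each possible location of the gold coin in turn.
If it is in any of boxes 1, 2, 3, 6, and 7 (prior 1/7 each): that box was opened and seen not to hold the prize — ruled out; weight (1/7)·0 = 0 each.
If it is in box 4 (prior 1/7): the host has no choice, probability 1; weight (1/7)·1 = 1/7.
If it is in box 5 (prior 1/7): the host has 6 equally likely choices, so probability 1/6; weight (1/7)·(1/6) = 1/42.
The weights sum to 1/6.
So P(the gold coin in box 5 | the host opened box 1, box 2, box 3, box 6, and box 7) = (1/42) / (1/6) = 1/7.

1/7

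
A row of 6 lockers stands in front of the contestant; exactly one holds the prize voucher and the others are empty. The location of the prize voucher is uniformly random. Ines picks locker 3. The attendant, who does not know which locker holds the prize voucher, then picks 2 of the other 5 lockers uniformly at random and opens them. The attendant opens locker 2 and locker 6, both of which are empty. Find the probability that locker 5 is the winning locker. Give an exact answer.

1/4

Condition on the true location of the prize voucher.
If it is in any of lockers 1, 3, 4, and 5 (prior 1/6 each): the attendant picks exactly this set with probability 1/10 regardless, and none is the prize; weight (1/6)·(1/10) = 1/60 each.
If it is in either of lockers 2 and 6 (prior 1/6 each): that locker was opened and seen not to hold the prize — ruled out; weight (1/6)·0 = 0 each.
The weights sum to 1/15.
So P(the prize voucher in locker 5 | the attendant opened locker 2 and locker 6) = (1/60) / (1/15) = 1/4.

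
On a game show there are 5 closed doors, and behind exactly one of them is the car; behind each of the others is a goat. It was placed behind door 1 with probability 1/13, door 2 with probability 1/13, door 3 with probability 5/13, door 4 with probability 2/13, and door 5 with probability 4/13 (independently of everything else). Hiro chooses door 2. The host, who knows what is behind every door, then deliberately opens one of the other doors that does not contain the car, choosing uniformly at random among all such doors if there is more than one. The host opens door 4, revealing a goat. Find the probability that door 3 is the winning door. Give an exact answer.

Consider each possible location of the car in turn.
If it is behind door 1 (prior 1/13): the host has 3 equally likely choices, so probability 1/3; weight (1/13)·(1/3) = 1/39.
If it is behind door 2 (prior 1/13): the host has 4 equally likely choices, so probability 1/4; weight (1/13)·(1/4) = 1/52.
If it is behind door 3 (prior 5/13): the host has 3 equally likely choices, so probability 1/3; weight (5/13)·(1/3) = 5/39.
If it is behind door 4 (prior 2/13): the host opened door 4, so this case is ruled out; weight (2/13)·0 = 0.
If it is behind door 5 (prior 4/13): the host has 3 equally likely choices, so probability 1/3; weight (4/13)·(1/3) = 4/39.
The weights sum to 43/156.
So P(the car behind door 3 | the host opened door 4) = (5/39) / (43/156) = 20/43.

20/43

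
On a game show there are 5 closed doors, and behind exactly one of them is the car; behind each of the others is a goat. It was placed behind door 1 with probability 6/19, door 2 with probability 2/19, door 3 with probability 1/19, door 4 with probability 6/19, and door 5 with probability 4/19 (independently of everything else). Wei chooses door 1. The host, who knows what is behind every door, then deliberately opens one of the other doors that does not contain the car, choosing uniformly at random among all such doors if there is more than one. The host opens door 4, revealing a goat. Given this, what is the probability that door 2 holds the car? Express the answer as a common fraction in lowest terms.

Consider each possible location of the car in turn.
If it is behind door 1 (prior 6/19): the host has 4 equally likely choices, so probability 1/4; weight (6/19)·(1/4) = 3/38.
If it is behind door 2 (prior 2/19): the host has 3 equally likely choices, so probability 1/3; weight (2/19)·(1/3) = 2/57.
If it is behind door 3 (prior 1/19): the host has 3 equally likely choices, so probability 1/3; weight (1/19)·(1/3) = 1/57.
If it is behind door 4 (prior 6/19): the host opened door 4, so this case is ruled out; weight (6/19)·0 = 0.
If it is behind door 5 (prior 4/19): the host has 3 equally likely choices, so probability 1/3; weight (4/19)·(1/3) = 4/57.
The weights sum to 23/114.
So P(the car behind door 2 | the host opened door 4) = (2/57) / (23/114) = 4/23.

4/23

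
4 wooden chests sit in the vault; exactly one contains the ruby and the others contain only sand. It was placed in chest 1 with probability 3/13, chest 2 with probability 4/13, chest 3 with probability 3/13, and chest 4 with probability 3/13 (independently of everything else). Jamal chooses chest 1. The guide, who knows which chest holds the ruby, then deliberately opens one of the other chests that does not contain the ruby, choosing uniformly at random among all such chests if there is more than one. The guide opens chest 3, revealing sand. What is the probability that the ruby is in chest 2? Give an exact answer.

Consider each possible location of the ruby in turn.
If it is in chest 1 (prior 3/13): the guide has 3 equally likely choices, so probability 1/3; weight (3/13)·(1/3) = 1/13.
If it is in chest 2 (prior 4/13): the guide has 2 equally likely choices, so probability 1/2; weight (4/13)·(1/2) = 2/13.
If it is in chest 3 (prior 3/13): the guide opened chest 3, so this case is ruled out; weight (3/13)·0 = 0.
If it is in chest 4 (prior 3/13): the guide has 2 equally likely choices, so probability 1/2; weight (3/13)·(1/2) = 3/26.
The weights sum to 9/26.
So P(the ruby in chest 2 | the guide opened chest 3) = (2/13) / (9/26) = 4/9.

4/9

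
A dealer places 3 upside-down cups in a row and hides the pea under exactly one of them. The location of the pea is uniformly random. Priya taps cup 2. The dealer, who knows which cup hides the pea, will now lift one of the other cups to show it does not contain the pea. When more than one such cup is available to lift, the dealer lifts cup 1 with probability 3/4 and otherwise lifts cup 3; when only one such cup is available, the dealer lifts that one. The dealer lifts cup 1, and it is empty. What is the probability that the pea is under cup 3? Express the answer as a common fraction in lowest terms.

4/7

Condition on the true location of the pea.
If it is under cup 1 (prior 1/3): the dealer opened cup 1, so this case is ruled out; weight (1/3)·0 = 0.
If it is under cup 2 (prior 1/3): cup 1 is available, opened with probability 3/4; weight (1/3)·(3/4) = 1/4.
If it is under cup 3 (prior 1/3): only cup 1 is available, probability 1; weight (1/3)·1 = 1/3.
The weights sum to 7/12.
So P(the pea under cup 3 | the dealer opened cup 1) = (1/3) / (7/12) = 4/7.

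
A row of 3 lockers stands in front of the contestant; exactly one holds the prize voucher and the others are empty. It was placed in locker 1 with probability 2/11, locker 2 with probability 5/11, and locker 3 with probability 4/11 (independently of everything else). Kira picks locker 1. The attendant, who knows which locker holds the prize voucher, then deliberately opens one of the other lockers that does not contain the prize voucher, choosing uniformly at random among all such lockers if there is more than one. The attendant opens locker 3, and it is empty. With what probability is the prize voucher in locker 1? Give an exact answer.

1/6

Consider each possible location of the prize voucher in turn.
If it is in locker 1 (prior 2/11): the attendant has 2 equally likely choices, so probability 1/2; weight (2/11)·(1/2) = 1/11.
If it is in locker 2 (prior 5/11): the attendant has no choice, probability 1; weight (5/11)·1 = 5/11.
If it is in locker 3 (prior 4/11): the attendant opened locker 3, so this case is ruled out; weight (4/11)·0 = 0.
The weights sum to 6/11.
So P(the prize voucher in locker 1 | the attendant opened locker 3) = (1/11) / (6/11) = 1/6.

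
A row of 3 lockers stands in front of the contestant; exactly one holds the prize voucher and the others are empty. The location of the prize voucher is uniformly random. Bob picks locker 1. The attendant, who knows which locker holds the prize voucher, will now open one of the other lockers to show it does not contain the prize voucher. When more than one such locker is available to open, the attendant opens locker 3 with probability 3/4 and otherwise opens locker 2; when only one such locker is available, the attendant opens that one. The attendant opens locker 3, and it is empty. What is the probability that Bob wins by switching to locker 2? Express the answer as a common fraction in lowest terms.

Consider each possible location of the prize voucher in turn.
If it is in locker 1 (prior 1/3): locker 3 is available, opened with probability 3/4; weight (1/3)·(3/4) = 1/4.
If it is in locker 2 (prior 1/3): only locker 3 is available, probability 1; weight (1/3)·1 = 1/3.
If it is in locker 3 (prior 1/3): the attendant opened locker 3, so this case is ruled out; weight (1/3)·0 = 0.
The weights sum to 7/12.
So P(the prize voucher in locker 2 | the attendant opened locker 3) = (1/3) / (7/12) = 4/7.

4/7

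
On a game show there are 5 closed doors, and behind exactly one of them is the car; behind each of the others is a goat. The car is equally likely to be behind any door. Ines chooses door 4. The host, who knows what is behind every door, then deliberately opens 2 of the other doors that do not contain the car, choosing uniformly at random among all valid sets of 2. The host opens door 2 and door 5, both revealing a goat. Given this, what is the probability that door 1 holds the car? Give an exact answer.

Apply Bayes' rule, conditioning on where the car actually is.
If it is behind either of doors 1 and 3 (prior 1/5 each): the host has 3 equally likely choices, so probability 1/3; weight (1/5)·(1/3) = 1/15 each.
If it is behind either of doors 2 and 5 (prior 1/5 each): that door was opened and seen not to hold the prize — ruled out; weight (1/5)·0 = 0 each.
If it is behind door 4 (prior 1/5): the host has 6 equally likely choices, so probability 1/6; weight (1/5)·(1/6) = 1/30.
The weights sum to 1/6.
So P(the car behind door 1 | the host opened door 2 and door 5) = (1/15) / (1/6) = 2/5.

2/5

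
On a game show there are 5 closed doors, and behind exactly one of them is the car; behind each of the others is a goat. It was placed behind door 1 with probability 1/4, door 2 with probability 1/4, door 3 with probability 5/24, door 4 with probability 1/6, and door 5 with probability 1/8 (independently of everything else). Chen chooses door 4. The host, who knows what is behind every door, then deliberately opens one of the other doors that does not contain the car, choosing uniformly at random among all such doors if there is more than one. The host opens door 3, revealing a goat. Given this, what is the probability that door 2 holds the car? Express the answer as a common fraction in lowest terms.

Apply Bayes' rule, conditioning on where the car actually is.
If it is behind either of doors 1 and 2 (prior 1/4 each): the host has 3 equally likely choices, so probability 1/3; weight (1/4)·(1/3) = 1/12 each.
If it is behind door 3 (prior 5/24): the host opened door 3, so this case is ruled out; weight (5/24)·0 = 0.
If it is behind door 4 (prior 1/6): the host has 4 equally likely choices, so probability 1/4; weight (1/6)·(1/4) = 1/24.
If it is behind door 5 (prior 1/8): the host has 3 equally likely choices, so probability 1/3; weight (1/8)·(1/3) = 1/24.
The weights sum to 1/4.
So P(the car behind door 2 | the host opened door 3) = (1/12) / (1/4) = 1/3.

1/3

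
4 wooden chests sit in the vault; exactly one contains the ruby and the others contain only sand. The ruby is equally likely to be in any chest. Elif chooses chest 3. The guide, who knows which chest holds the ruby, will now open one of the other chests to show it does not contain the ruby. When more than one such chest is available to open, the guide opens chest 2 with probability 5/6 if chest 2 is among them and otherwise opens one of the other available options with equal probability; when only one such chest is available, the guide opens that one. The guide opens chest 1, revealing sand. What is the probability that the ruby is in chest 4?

2/9

Condition on the true location of the ruby.
If it is in chest 1 (prior 1/4): the guide opened chest 1, so this case is ruled out; weight (1/4)·0 = 0.
If it is in chest 2 (prior 1/4): chest 2 holds the prize so is unavailable; the guide chooses uniformly among the 2 others, probability 1/2; weight (1/4)·(1/2) = 1/8.
If it is in chest 3 (prior 1/4): chest 2 is available but not opened; chest 1 gets probability (1 − 5/6)/2 = 1/12; weight (1/4)·(1/12) = 1/48.
If it is in chest 4 (prior 1/4): chest 2 is available but not opened, probability 1/6; weight (1/4)·(1/6) = 1/24.
The weights sum to 3/16.
So P(the ruby in chest 4 | the guide opened chest 1) = (1/24) / (3/16) = 2/9.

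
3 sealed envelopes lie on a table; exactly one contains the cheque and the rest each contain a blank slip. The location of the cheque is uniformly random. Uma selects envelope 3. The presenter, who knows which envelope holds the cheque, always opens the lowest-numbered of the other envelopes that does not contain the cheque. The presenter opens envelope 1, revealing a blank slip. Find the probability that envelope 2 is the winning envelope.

1/2

Apply Bayes' rule, conditioning on where the cheque actually is.
If it is in envelope 1 (prior 1/3): the presenter opened envelope 1, so this case is ruled out; weight (1/3)·0 = 0.
If it is in either of envelopes 2 and 3 (prior 1/3 each): envelope 1 is the lowest-numbered option available, probability 1; weight (1/3)·1 = 1/3 each.
The weights sum to 2/3.
So P(the cheque in envelope 2 | the presenter opened envelope 1) = (1/3) / (2/3) = 1/2.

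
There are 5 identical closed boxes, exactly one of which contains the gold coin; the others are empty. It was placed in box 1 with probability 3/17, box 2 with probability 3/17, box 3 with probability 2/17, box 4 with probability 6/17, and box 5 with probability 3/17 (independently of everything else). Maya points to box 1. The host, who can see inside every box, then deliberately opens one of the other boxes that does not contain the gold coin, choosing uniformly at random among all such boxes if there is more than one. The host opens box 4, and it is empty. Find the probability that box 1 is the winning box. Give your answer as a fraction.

Consider each possible location of the gold coin in turn.
If it is in box 1 (prior 3/17): the host has 4 equally likely choices, so probability 1/4; weight (3/17)·(1/4) = 3/68.
If it is in either of boxes 2 and 5 (prior 3/17 each): the host has 3 equally likely choices, so probability 1/3; weight (3/17)·(1/3) = 1/17 each.
If it is in box 3 (prior 2/17): the host has 3 equally likely choices, so probability 1/3; weight (2/17)·(1/3) = 2/51.
If it is in box 4 (prior 6/17): the host opened box 4, so this case is ruled out; weight (6/17)·0 = 0.
The weights sum to 41/204.
So P(the gold coin in box 1 | the host opened box 4) = (3/68) / (41/204) = 9/41.

9/41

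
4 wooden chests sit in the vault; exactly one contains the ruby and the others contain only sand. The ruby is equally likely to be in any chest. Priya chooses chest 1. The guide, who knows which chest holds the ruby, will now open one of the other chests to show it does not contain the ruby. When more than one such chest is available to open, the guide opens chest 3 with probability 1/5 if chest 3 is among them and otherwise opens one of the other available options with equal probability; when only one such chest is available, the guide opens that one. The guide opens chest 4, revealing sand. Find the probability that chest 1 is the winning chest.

4/17

Condition on the true location of the ruby.
If it is in chest 1 (prior 1/4): chest 3 is available but not opened; chest 4 gets probability (1 − 1/5)/2 = 2/5; weight (1/4)·(2/5) = 1/10.
If it is in chest 2 (prior 1/4): chest 3 is available but not opened, probability 4/5; weight (1/4)·(4/5) = 1/5.
If it is in chest 3 (prior 1/4): chest 3 holds the prize so is unavailable; the guide chooses uniformly among the 2 others, probability 1/2; weight (1/4)·(1/2) = 1/8.
If it is in chest 4 (prior 1/4): the guide opened chest 4, so this case is ruled out; weight (1/4)·0 = 0.
The weights sum to 17/40.
So P(the ruby in chest 1 | the guide opened chest 4) = (1/10) / (17/40) = 4/17.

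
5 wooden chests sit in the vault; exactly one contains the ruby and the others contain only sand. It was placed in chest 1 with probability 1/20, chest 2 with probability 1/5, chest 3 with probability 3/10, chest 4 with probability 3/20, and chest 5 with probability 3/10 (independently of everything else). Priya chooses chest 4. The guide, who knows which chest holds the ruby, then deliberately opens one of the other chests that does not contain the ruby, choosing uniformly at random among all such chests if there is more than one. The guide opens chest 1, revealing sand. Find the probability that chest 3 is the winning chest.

24/73

Apply Bayes' rule, conditioning on where the ruby actually is.
If it is in chest 1 (prior 1/20): the guide opened chest 1, so this case is ruled out; weight (1/20)·0 = 0.
If it is in chest 2 (prior 1/5): the guide has 3 equally likely choices, so probability 1/3; weight (1/5)·(1/3) = 1/15.
If it is in either of chests 3 and 5 (prior 3/10 each): the guide has 3 equally likely choices, so probability 1/3; weight (3/10)·(1/3) = 1/10 each.
If it is in chest 4 (prior 3/20): the guide has 4 equally likely choices, so probability 1/4; weight (3/20)·(1/4) = 3/80.
The weights sum to 73/240.
So P(the ruby in chest 3 | the guide opened chest 1) = (1/10) / (73/240) = 24/73.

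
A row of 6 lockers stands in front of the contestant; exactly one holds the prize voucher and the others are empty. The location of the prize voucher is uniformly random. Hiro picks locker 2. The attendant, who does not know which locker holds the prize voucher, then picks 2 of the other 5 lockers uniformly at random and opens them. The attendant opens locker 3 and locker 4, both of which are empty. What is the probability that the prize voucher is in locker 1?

1/4

Consider each possible location of the prize voucher in turn.
If it is in any of lockers 1, 2, 5, and 6 (prior 1/6 each): the attendant picks exactly this set with probability 1/10 regardless, and none is the prize; weight (1/6)·(1/10) = 1/60 each.
If it is in either of lockers 3 and 4 (prior 1/6 each): that locker was opened and seen not to hold the prize — ruled out; weight (1/6)·0 = 0 each.
The weights sum to 1/15.
So P(the prize voucher in locker 1 | the attendant opened locker 3 and locker 4) = (1/60) / (1/15) = 1/4.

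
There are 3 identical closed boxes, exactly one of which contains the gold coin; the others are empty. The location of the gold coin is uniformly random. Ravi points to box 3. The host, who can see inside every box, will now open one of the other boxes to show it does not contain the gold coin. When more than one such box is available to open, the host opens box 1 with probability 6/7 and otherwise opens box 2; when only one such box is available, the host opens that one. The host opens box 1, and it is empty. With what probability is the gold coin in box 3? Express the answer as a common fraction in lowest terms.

6/13

Consider each possible location of the gold coin in turn.
If it is in box 1 (prior 1/3): the host opened box 1, so this case is ruled out; weight (1/3)·0 = 0.
If it is in box 2 (prior 1/3): only box 1 is available, probability 1; weight (1/3)·1 = 1/3.
If it is in box 3 (prior 1/3): box 1 is available, opened with probability 6/7; weight (1/3)·(6/7) = 2/7.
The weights sum to 13/21.
So P(the gold coin in box 3 | the host opened box 1) = (2/7) / (13/21) = 6/13.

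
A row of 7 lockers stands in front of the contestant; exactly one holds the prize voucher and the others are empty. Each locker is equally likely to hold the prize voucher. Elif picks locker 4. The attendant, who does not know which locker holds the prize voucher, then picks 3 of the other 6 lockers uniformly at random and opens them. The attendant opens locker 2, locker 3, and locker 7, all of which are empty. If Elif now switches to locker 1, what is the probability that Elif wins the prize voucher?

1/4

Apply Bayes' rule, conditioning on where the prize voucher actually is.
If it is in any of lockers 1, 4, 5, and 6 (prior 1/7 each): the attendant picks exactly this set with probability 1/20 regardless, and none is the prize; weight (1/7)·(1/20) = 1/140 each.
If it is in any of lockers 2, 3, and 7 (prior 1/7 each): that locker was opened and seen not to hold the prize — ruled out; weight (1/7)·0 = 0 each.
The weights sum to 1/35.
So P(the prize voucher in locker 1 | the attendant opened locker 2, locker 3, and locker 7) = (1/140) / (1/35) = 1/4.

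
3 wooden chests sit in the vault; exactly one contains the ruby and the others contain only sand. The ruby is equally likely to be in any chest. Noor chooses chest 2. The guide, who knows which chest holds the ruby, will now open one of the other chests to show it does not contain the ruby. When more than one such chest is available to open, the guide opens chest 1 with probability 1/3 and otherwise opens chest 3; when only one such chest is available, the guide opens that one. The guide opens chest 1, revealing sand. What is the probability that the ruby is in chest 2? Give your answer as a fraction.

1/4

Condition on the true location of the ruby.
If it is in chest 1 (prior 1/3): the guide opened chest 1, so this case is ruled out; weight (1/3)·0 = 0.
If it is in chest 2 (prior 1/3): chest 1 is available, opened with probability 1/3; weight (1/3)·(1/3) = 1/9.
If it is in chest 3 (prior 1/3): only chest 1 is available, probability 1; weight (1/3)·1 = 1/3.
The weights sum to 4/9.
So P(the ruby in chest 2 | the guide opened chest 1) = (1/9) / (4/9) = 1/4.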